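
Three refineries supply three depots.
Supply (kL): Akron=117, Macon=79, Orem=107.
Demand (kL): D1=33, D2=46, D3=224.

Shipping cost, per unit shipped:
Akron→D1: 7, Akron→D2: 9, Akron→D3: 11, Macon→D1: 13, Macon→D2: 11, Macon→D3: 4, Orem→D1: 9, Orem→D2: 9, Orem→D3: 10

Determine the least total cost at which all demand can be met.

An optimal shipping plan:
  Akron to D1: 33 × 7 = 231
  Akron to D2: 46 × 9 = 414
  Akron to D3: 38 × 11 = 418
  Macon to D3: 79 × 4 = 316
  Orem to D3: 107 × 10 = 1070
Total = 231 + 414 + 418 + 316 + 1070 = 2449.

2449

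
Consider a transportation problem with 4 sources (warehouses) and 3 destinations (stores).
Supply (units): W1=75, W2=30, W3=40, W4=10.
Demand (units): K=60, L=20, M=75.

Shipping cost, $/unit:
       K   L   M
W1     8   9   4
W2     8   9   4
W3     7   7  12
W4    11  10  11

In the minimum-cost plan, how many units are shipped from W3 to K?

30

Optimal shipments:
  W1->M: 75 × $4 = $300
  W2->K: 30 × $8 = $240
  W3->K: 30 × $7 = $210
  W3->L: 10 × $7 = $70
  W4->L: 10 × $10 = $100
Total cost = $920.
So W3→K carries 30 units.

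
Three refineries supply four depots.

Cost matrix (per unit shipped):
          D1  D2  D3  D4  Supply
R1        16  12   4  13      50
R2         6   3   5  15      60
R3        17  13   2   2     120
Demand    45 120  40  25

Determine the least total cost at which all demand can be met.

1760

One minimum-cost allocation:
  R1 to D2: 50 × 12 = 600
  R2 to D1: 45 × 6 = 270
  R2 to D2: 15 × 3 = 45
  R3 to D2: 55 × 13 = 715
  R3 to D3: 40 × 2 = 80
  R3 to D4: 25 × 2 = 50
Total = 600 + 270 + 45 + 715 + 80 + 50 = 1760.
(Supply check: R1 ships 50; R2 ships 60; R3 ships 120.)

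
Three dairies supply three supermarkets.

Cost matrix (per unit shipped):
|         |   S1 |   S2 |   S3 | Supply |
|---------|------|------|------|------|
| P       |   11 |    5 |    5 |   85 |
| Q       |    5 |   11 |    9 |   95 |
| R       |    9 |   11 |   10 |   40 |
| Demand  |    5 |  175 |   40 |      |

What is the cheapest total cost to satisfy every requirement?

One minimum-cost allocation:
  P–S2: 85 crates
  Q–S1: 5 crates
  Q–S2: 50 crates
  Q–S3: 40 crates
  R–S2: 40 crates
Total cost = 1800.

1800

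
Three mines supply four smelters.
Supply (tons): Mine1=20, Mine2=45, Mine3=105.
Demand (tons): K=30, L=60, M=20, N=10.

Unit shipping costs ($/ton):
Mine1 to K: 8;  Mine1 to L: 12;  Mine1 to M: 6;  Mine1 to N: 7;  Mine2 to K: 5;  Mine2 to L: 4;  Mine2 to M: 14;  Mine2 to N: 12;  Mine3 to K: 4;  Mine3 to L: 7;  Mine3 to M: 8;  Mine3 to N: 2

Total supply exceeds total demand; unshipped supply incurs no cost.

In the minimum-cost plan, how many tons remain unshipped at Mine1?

An optimal plan:
  Mine1→M: 20 tons
  Mine2→L: 45 tons
  Mine3→K: 30 tons
  Mine3→L: 15 tons
  Mine3→N: 10 tons
Total cost = $545.
Mine1 ships 20 of its 20, leaving 0.

0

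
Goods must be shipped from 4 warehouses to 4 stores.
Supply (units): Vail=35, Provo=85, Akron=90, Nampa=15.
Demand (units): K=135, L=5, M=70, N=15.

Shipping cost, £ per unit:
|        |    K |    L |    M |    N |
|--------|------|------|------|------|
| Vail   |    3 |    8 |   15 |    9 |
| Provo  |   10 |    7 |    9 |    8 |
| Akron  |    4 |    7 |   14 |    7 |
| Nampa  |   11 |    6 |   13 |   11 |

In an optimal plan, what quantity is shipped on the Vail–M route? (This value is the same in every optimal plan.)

0

The minimum-cost plan:
  Vail–K: 35 units
  Provo–M: 70 units
  Provo–N: 15 units
  Akron–K: 90 units
  Nampa–K: 10 units
  Nampa–L: 5 units
Total cost = £1355.
The route Vail→M is not used.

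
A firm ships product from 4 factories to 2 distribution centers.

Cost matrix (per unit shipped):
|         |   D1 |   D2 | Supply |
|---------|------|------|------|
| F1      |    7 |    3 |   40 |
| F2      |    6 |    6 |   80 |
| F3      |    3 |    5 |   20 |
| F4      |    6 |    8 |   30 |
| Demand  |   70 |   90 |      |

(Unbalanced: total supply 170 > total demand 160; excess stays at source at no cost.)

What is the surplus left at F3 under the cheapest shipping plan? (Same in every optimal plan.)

0

Minimum-cost shipments:
  F1–D2: 40 × 3 = 120
  F2–D1: 30 × 6 = 180
  F2–D2: 50 × 6 = 300
  F3–D1: 20 × 3 = 60
  F4–D1: 20 × 6 = 120
Total cost = 780.
F3 ships 20 of its 20, leaving 0.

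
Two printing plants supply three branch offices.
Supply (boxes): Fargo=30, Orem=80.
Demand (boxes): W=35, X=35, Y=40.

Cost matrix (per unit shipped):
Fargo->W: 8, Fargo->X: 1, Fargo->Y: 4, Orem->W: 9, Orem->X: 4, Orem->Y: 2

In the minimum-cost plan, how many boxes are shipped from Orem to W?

35

Solving gives:
  Fargo–X: 30 boxes
  Orem–W: 35 boxes
  Orem–X: 5 boxes
  Orem–Y: 40 boxes
Total cost = 445.
So Orem→W carries 35 boxes.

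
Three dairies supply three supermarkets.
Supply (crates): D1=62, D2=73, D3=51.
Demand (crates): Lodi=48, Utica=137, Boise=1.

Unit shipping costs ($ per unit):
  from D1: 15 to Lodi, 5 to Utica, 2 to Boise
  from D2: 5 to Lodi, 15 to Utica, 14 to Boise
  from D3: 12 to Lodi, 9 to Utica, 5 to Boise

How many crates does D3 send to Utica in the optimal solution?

Solving gives:
  D1->Utica: 62 crates
  D2->Lodi: 48 crates
  D2->Utica: 25 crates
  D3->Utica: 50 crates
  D3->Boise: 1 crates
Total cost = $1380.
So D3→Utica carries 50 crates.

50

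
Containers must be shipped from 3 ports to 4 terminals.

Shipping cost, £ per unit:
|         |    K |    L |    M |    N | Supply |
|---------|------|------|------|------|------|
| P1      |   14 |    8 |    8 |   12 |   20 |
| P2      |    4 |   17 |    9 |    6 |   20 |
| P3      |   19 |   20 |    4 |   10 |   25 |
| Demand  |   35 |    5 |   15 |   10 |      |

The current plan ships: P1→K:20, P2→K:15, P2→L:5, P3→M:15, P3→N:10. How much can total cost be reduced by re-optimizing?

95

Current plan cost = 20·14 + 15·4 + 5·17 + 15·4 + 10·10 = £585.
Optimal plan:
  P1→K: 15 TEU
  P1→L: 5 TEU
  P2→K: 20 TEU
  P3→M: 15 TEU
  P3→N: 10 TEU
Optimal cost = £490.
Saving = 585 − 490 = £95.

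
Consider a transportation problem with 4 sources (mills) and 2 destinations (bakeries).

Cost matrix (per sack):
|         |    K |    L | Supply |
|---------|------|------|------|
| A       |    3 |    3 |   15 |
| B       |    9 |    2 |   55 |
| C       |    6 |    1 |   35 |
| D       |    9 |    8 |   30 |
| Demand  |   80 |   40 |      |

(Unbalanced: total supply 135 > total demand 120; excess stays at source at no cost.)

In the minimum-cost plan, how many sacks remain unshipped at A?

0

An optimal plan:
  A to K: 15 × 3 = 45
  B to K: 15 × 9 = 135
  B to L: 40 × 2 = 80
  C to K: 35 × 6 = 210
  D to K: 15 × 9 = 135
Total cost = 605.
A ships 15 of its 15, leaving 0.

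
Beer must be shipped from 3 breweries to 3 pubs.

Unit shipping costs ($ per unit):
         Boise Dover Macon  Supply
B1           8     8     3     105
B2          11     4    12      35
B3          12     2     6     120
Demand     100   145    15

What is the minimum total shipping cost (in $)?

1215

A cheapest plan:
  B1->Boise: 90 kegs
  B1->Macon: 15 kegs
  B2->Boise: 10 kegs
  B2->Dover: 25 kegs
  B3->Dover: 120 kegs
Total cost = $1215.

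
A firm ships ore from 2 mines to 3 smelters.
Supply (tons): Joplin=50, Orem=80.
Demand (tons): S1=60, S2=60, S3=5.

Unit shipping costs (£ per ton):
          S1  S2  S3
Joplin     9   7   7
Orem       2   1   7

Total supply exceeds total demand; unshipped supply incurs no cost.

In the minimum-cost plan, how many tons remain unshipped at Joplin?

5

An optimal plan:
  Joplin->S2: 40 tons
  Joplin->S3: 5 tons
  Orem->S1: 60 tons
  Orem->S2: 20 tons
Total cost = £455.
Joplin ships 45 of its 50, leaving 5.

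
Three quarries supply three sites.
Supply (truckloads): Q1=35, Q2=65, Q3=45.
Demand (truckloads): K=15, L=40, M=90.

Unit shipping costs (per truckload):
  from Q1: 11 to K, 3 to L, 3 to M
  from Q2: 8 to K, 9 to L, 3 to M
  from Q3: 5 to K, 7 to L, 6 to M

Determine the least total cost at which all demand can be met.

560

Optimal allocation:
  Q1 to L: 35 × 3 = 105
  Q2 to M: 65 × 3 = 195
  Q3 to K: 15 × 5 = 75
  Q3 to L: 5 × 7 = 35
  Q3 to M: 25 × 6 = 150
Total = 105 + 195 + 75 + 35 + 150 = 560.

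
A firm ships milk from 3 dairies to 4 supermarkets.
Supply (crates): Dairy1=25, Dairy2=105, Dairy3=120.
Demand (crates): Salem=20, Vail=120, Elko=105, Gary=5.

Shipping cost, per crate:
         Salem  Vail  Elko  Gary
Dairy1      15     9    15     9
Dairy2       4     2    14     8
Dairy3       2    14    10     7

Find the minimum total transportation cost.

An optimal shipping plan:
  Dairy1→Vail: 15 × 9 = 135
  Dairy1→Elko: 5 × 15 = 75
  Dairy1→Gary: 5 × 9 = 45
  Dairy2→Vail: 105 × 2 = 210
  Dairy3→Salem: 20 × 2 = 40
  Dairy3→Elko: 100 × 10 = 1000
Total = 135 + 75 + 45 + 210 + 40 + 1000 = 1505.

1505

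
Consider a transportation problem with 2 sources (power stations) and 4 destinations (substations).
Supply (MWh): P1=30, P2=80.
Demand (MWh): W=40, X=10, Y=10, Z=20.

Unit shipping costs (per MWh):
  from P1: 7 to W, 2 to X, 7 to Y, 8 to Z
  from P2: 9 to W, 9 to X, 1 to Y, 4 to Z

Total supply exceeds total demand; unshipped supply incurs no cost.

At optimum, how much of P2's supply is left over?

An optimal plan:
  P1–W: 20 × 7 = 140
  P1–X: 10 × 2 = 20
  P2–W: 20 × 9 = 180
  P2–Y: 10 × 1 = 10
  P2–Z: 20 × 4 = 80
Total cost = 430.
P2 ships 50 of its 80, leaving 30.

30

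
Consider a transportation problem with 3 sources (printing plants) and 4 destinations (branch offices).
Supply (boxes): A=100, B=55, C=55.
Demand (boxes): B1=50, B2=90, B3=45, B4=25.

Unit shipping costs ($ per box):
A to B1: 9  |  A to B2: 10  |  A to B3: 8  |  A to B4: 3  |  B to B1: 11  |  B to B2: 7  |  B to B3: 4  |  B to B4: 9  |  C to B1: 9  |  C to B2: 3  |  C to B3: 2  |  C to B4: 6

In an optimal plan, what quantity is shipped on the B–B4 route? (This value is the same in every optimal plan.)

0

Solving gives:
  A to B1: 50 × $9 = $450
  A to B2: 25 × $10 = $250
  A to B4: 25 × $3 = $75
  B to B2: 10 × $7 = $70
  B to B3: 45 × $4 = $180
  C to B2: 55 × $3 = $165
Total cost = $1190.
The route B→B4 is not used.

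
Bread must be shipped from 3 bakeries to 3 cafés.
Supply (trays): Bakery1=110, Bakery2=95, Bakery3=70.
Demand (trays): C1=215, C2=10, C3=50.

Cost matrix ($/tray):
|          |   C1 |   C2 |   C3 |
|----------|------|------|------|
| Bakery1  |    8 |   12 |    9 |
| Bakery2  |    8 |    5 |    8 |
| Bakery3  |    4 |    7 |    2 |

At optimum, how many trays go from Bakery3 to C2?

0

Optimal shipments:
  Bakery1 to C1: 110 trays
  Bakery2 to C1: 85 trays
  Bakery2 to C2: 10 trays
  Bakery3 to C1: 20 trays
  Bakery3 to C3: 50 trays
Total cost = $1790.
The route Bakery3→C2 is not used.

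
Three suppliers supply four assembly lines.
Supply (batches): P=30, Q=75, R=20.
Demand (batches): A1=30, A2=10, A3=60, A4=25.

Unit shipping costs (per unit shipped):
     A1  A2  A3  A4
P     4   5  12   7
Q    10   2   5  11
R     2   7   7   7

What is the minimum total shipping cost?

A cheapest plan:
  P–A1: 10 batches
  P–A4: 20 batches
  Q–A2: 10 batches
  Q–A3: 60 batches
  Q–A4: 5 batches
  R–A1: 20 batches
Total cost = 595.

595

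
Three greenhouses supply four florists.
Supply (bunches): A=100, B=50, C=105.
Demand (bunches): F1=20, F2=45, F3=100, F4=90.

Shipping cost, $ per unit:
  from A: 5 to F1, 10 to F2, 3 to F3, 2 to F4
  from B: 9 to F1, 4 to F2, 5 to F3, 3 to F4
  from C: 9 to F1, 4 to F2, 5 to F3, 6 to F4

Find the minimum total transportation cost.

930

A cheapest plan:
  A–F1: 20 × $5 = $100
  A–F3: 40 × $3 = $120
  A–F4: 40 × $2 = $80
  B–F4: 50 × $3 = $150
  C–F2: 45 × $4 = $180
  C–F3: 60 × $5 = $300
Total = 100 + 120 + 80 + 150 + 180 + 300 = $930.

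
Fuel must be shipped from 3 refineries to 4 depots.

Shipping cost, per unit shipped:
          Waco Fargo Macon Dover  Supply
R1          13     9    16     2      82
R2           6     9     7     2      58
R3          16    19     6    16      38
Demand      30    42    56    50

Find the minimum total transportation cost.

A cheapest plan:
  R1→Fargo: 42 × 9 = 378
  R1→Dover: 40 × 2 = 80
  R2→Waco: 30 × 6 = 180
  R2→Macon: 18 × 7 = 126
  R2→Dover: 10 × 2 = 20
  R3→Macon: 38 × 6 = 228
Total = 378 + 80 + 180 + 126 + 20 + 228 = 1012.
(Supply check: R1 ships 82; R2 ships 58; R3 ships 38.)

1012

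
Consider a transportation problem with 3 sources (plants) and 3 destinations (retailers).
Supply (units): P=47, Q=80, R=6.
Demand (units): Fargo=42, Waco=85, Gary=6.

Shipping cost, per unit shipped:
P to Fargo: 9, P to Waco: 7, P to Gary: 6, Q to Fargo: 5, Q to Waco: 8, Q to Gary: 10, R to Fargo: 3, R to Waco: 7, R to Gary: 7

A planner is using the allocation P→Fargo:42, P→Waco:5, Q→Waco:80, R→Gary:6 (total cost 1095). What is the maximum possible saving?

222

Current plan cost = 42·9 + 5·7 + 80·8 + 6·7 = 1095.
Optimal plan:
  P->Waco: 41 units
  P->Gary: 6 units
  Q->Fargo: 36 units
  Q->Waco: 44 units
  R->Fargo: 6 units
Optimal cost = 873.
Saving = 1095 − 873 = 222.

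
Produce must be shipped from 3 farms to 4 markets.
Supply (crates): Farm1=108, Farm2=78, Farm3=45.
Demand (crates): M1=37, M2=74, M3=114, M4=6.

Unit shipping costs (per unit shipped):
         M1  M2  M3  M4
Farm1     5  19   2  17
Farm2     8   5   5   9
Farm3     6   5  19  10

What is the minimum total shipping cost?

892

An optimal shipping plan:
  Farm1->M3: 108 × 2 = 216
  Farm2->M2: 66 × 5 = 330
  Farm2->M3: 6 × 5 = 30
  Farm2->M4: 6 × 9 = 54
  Farm3->M1: 37 × 6 = 222
  Farm3->M2: 8 × 5 = 40
Total = 216 + 330 + 30 + 54 + 222 + 40 = 892.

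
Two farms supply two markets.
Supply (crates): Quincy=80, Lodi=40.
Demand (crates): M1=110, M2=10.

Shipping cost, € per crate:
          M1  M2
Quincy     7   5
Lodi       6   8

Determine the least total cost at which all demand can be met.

780

Optimal allocation:
  Quincy→M1: 70 × €7 = €490
  Quincy→M2: 10 × €5 = €50
  Lodi→M1: 40 × €6 = €240
Total = 490 + 50 + 240 = €780.
(Supply check: Quincy ships 80; Lodi ships 40.)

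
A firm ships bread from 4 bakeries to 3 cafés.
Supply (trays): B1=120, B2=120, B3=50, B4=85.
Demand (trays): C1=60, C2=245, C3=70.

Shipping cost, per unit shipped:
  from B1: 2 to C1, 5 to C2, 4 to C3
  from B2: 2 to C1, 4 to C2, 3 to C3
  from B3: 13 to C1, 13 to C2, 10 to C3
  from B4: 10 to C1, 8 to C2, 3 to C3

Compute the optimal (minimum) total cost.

1880

One minimum-cost allocation:
  B1 to C1: 60 × 2 = 120
  B1 to C2: 60 × 5 = 300
  B2 to C2: 120 × 4 = 480
  B3 to C2: 50 × 13 = 650
  B4 to C2: 15 × 8 = 120
  B4 to C3: 70 × 3 = 210
Total = 120 + 300 + 480 + 650 + 120 + 210 = 1880.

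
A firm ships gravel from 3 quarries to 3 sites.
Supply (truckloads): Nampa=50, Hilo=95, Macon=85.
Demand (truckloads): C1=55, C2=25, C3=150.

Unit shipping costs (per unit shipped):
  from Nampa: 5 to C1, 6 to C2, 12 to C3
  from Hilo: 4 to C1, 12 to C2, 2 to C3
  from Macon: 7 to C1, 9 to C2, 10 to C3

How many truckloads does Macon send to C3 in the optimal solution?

55

Solving gives:
  Nampa to C1: 25 × 5 = 125
  Nampa to C2: 25 × 6 = 150
  Hilo to C3: 95 × 2 = 190
  Macon to C1: 30 × 7 = 210
  Macon to C3: 55 × 10 = 550
Total cost = 1225.
So Macon→C3 carries 55 truckloads.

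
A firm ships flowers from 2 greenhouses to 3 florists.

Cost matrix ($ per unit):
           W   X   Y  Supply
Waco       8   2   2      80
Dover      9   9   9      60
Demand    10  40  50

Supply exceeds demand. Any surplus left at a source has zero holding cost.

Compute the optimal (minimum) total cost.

340

An optimal shipping plan:
  Waco→X: 40 × $2 = $80
  Waco→Y: 40 × $2 = $80
  Dover→W: 10 × $9 = $90
  Dover→Y: 10 × $9 = $90
Total = 80 + 80 + 90 + 90 = $340.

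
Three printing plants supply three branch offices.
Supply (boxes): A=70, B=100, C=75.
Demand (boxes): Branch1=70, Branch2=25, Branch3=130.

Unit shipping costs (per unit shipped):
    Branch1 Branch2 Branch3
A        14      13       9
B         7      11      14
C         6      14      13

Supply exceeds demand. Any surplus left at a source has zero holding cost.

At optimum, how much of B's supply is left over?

An optimal plan:
  A to Branch3: 70 × 9 = 630
  B to Branch2: 25 × 11 = 275
  B to Branch3: 55 × 14 = 770
  C to Branch1: 70 × 6 = 420
  C to Branch3: 5 × 13 = 65
Total cost = 2160.
B ships 80 of its 100, leaving 20.

20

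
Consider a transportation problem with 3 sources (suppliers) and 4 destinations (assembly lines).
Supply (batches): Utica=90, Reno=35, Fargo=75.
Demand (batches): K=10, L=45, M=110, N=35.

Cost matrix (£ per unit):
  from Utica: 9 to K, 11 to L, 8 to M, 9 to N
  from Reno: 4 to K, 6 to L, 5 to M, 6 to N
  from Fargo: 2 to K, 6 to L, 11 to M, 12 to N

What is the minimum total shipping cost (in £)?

1440

A cheapest plan:
  Utica–M: 55 batches
  Utica–N: 35 batches
  Reno–M: 35 batches
  Fargo–K: 10 batches
  Fargo–L: 45 batches
  Fargo–M: 20 batches
Total cost = £1440.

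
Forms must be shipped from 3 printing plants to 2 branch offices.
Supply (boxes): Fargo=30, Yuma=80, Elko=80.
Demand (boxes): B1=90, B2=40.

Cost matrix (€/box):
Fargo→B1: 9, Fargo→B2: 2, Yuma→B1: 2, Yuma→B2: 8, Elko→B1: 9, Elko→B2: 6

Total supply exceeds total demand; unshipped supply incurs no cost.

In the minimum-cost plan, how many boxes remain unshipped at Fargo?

0

Minimum-cost shipments:
  Fargo->B2: 30 boxes
  Yuma->B1: 80 boxes
  Elko->B1: 10 boxes
  Elko->B2: 10 boxes
Total cost = €370.
Fargo ships 30 of its 30, leaving 0.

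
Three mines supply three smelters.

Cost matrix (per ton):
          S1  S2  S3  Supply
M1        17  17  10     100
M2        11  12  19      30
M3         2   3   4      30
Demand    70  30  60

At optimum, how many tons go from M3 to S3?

Optimal shipments:
  M1–S1: 10 × 17 = 170
  M1–S2: 30 × 17 = 510
  M1–S3: 60 × 10 = 600
  M2–S1: 30 × 11 = 330
  M3–S1: 30 × 2 = 60
Total cost = 1670.
The route M3→S3 is not used.

0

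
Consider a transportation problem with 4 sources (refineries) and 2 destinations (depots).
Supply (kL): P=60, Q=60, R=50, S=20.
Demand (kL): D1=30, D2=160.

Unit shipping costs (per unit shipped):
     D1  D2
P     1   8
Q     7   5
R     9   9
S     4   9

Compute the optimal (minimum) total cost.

One minimum-cost allocation:
  P to D1: 30 × 1 = 30
  P to D2: 30 × 8 = 240
  Q to D2: 60 × 5 = 300
  R to D2: 50 × 9 = 450
  S to D2: 20 × 9 = 180
Total = 30 + 240 + 300 + 450 + 180 = 1200.

1200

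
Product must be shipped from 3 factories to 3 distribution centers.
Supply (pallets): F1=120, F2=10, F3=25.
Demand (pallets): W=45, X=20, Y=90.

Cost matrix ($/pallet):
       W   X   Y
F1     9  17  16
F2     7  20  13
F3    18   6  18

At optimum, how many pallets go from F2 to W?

0

The minimum-cost plan:
  F1->W: 45 pallets
  F1->Y: 75 pallets
  F2->Y: 10 pallets
  F3->X: 20 pallets
  F3->Y: 5 pallets
Total cost = $1945.
The route F2→W is not used.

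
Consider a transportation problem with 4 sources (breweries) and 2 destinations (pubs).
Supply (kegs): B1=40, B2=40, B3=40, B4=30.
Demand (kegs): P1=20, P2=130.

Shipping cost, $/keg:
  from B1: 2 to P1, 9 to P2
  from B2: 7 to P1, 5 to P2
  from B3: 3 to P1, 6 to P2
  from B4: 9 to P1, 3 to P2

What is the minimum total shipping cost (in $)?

An optimal shipping plan:
  B1–P1: 20 × $2 = $40
  B1–P2: 20 × $9 = $180
  B2–P2: 40 × $5 = $200
  B3–P2: 40 × $6 = $240
  B4–P2: 30 × $3 = $90
Total = 40 + 180 + 200 + 240 + 90 = $750.

750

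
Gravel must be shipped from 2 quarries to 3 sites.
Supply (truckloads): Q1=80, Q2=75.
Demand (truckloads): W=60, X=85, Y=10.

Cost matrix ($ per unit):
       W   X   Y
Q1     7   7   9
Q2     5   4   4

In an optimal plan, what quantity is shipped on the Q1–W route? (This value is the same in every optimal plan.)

60

The minimum-cost plan:
  Q1–W: 60 × $7 = $420
  Q1–X: 20 × $7 = $140
  Q2–X: 65 × $4 = $260
  Q2–Y: 10 × $4 = $40
Total cost = $860.
So Q1→W carries 60 truckloads.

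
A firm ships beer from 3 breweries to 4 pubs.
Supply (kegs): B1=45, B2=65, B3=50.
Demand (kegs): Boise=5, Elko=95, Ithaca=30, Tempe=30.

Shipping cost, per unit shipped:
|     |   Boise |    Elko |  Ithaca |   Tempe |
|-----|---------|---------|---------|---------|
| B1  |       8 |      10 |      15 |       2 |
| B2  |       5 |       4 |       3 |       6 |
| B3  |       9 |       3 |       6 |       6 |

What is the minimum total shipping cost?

A cheapest plan:
  B1→Boise: 5 × 8 = 40
  B1→Elko: 10 × 10 = 100
  B1→Tempe: 30 × 2 = 60
  B2→Elko: 35 × 4 = 140
  B2→Ithaca: 30 × 3 = 90
  B3→Elko: 50 × 3 = 150
Total = 40 + 100 + 60 + 140 + 90 + 150 = 580.

580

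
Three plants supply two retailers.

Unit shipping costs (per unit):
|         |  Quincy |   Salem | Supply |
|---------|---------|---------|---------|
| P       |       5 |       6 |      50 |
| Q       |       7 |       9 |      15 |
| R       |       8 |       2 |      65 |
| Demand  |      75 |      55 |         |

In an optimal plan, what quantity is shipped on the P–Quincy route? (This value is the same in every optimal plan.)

50

Optimal shipments:
  P->Quincy: 50 × 5 = 250
  Q->Quincy: 15 × 7 = 105
  R->Quincy: 10 × 8 = 80
  R->Salem: 55 × 2 = 110
Total cost = 545.
So P→Quincy carries 50 units.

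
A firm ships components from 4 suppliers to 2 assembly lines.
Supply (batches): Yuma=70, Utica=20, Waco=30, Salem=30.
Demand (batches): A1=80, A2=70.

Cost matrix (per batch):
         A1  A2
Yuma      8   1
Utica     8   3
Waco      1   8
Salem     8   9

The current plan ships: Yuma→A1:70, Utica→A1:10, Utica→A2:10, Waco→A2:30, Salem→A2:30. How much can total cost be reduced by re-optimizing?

680

Current plan cost = 70·8 + 10·8 + 10·3 + 30·8 + 30·9 = 1180.
Optimal plan:
  Yuma→A2: 70 batches
  Utica→A1: 20 batches
  Waco→A1: 30 batches
  Salem→A1: 30 batches
Optimal cost = 500.
Saving = 1180 − 500 = 680.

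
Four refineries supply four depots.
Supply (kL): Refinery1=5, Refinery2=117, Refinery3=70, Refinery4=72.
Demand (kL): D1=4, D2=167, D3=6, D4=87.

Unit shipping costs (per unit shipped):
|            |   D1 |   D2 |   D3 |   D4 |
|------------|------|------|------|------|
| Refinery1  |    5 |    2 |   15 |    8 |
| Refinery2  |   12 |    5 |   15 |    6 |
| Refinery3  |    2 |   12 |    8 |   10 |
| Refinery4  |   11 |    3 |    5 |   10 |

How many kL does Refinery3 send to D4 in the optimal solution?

60

The minimum-cost plan:
  Refinery1->D2: 5 × 2 = 10
  Refinery2->D2: 90 × 5 = 450
  Refinery2->D4: 27 × 6 = 162
  Refinery3->D1: 4 × 2 = 8
  Refinery3->D3: 6 × 8 = 48
  Refinery3->D4: 60 × 10 = 600
  Refinery4->D2: 72 × 3 = 216
Total cost = 1494.
So Refinery3→D4 carries 60 kL.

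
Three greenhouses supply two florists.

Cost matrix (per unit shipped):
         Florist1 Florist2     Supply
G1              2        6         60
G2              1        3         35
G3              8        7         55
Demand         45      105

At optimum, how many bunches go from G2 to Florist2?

35

Optimal shipments:
  G1→Florist1: 45 × 2 = 90
  G1→Florist2: 15 × 6 = 90
  G2→Florist2: 35 × 3 = 105
  G3→Florist2: 55 × 7 = 385
Total cost = 670.
So G2→Florist2 carries 35 bunches.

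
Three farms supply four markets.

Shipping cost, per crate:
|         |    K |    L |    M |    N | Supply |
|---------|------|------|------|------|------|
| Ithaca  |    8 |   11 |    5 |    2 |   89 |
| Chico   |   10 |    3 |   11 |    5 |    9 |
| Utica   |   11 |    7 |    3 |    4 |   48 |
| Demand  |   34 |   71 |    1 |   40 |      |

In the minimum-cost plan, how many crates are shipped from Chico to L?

9

The minimum-cost plan:
  Ithaca->K: 34 crates
  Ithaca->L: 14 crates
  Ithaca->M: 1 crates
  Ithaca->N: 40 crates
  Chico->L: 9 crates
  Utica->L: 48 crates
Total cost = 874.
So Chico→L carries 9 crates.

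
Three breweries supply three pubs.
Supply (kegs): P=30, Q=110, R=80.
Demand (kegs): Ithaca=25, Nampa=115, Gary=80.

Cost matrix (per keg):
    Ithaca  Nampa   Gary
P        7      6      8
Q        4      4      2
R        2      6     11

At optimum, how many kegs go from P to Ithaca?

0

Optimal shipments:
  P→Nampa: 30 × 6 = 180
  Q→Nampa: 30 × 4 = 120
  Q→Gary: 80 × 2 = 160
  R→Ithaca: 25 × 2 = 50
  R→Nampa: 55 × 6 = 330
Total cost = 840.
The route P→Ithaca is not used.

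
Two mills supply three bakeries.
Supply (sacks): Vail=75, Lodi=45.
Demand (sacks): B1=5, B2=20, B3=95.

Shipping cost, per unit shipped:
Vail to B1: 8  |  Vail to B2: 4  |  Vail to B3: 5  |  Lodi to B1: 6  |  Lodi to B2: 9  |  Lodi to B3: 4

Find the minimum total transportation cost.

One minimum-cost allocation:
  Vail→B2: 20 × 4 = 80
  Vail→B3: 55 × 5 = 275
  Lodi→B1: 5 × 6 = 30
  Lodi→B3: 40 × 4 = 160
Total = 80 + 275 + 30 + 160 = 545.
(Supply check: Vail ships 75; Lodi ships 45.)

545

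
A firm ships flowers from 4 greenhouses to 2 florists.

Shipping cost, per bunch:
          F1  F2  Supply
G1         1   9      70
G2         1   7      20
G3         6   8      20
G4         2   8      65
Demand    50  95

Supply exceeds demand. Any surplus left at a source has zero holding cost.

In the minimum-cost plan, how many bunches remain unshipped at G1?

Minimum-cost shipments:
  G1→F1: 50 × 1 = 50
  G2→F2: 20 × 7 = 140
  G3→F2: 20 × 8 = 160
  G4→F2: 55 × 8 = 440
Total cost = 790.
G1 ships 50 of its 70, leaving 20.

20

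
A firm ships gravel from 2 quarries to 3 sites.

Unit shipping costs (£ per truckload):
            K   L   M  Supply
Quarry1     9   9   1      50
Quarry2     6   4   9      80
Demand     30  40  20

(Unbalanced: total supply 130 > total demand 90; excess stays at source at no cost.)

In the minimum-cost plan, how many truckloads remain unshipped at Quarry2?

10

Minimum-cost shipments:
  Quarry1→M: 20 × £1 = £20
  Quarry2→K: 30 × £6 = £180
  Quarry2→L: 40 × £4 = £160
Total cost = £360.
Quarry2 ships 70 of its 80, leaving 10.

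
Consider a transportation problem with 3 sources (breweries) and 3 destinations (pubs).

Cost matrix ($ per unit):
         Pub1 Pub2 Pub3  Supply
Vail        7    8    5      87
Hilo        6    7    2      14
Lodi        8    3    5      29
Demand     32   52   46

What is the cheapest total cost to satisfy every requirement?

An optimal shipping plan:
  Vail to Pub1: 32 kegs
  Vail to Pub2: 23 kegs
  Vail to Pub3: 32 kegs
  Hilo to Pub3: 14 kegs
  Lodi to Pub2: 29 kegs
Total cost = $683.

683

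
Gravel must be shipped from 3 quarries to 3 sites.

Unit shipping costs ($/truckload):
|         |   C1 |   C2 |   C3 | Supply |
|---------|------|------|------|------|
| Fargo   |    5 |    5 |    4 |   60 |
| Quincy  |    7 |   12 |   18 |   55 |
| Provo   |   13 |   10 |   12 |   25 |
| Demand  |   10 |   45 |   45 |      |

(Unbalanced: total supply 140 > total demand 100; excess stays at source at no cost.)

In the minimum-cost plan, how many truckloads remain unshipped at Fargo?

0

Minimum-cost shipments:
  Fargo–C2: 15 × $5 = $75
  Fargo–C3: 45 × $4 = $180
  Quincy–C1: 10 × $7 = $70
  Quincy–C2: 5 × $12 = $60
  Provo–C2: 25 × $10 = $250
Total cost = $635.
Fargo ships 60 of its 60, leaving 0.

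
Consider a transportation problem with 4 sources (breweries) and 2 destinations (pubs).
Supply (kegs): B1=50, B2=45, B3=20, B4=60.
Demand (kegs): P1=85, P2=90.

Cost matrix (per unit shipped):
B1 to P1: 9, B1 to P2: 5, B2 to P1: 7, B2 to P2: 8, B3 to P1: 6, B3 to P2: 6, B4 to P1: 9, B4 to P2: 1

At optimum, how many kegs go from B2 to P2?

Optimal shipments:
  B1 to P1: 20 × 9 = 180
  B1 to P2: 30 × 5 = 150
  B2 to P1: 45 × 7 = 315
  B3 to P1: 20 × 6 = 120
  B4 to P2: 60 × 1 = 60
Total cost = 825.
The route B2→P2 is not used.

0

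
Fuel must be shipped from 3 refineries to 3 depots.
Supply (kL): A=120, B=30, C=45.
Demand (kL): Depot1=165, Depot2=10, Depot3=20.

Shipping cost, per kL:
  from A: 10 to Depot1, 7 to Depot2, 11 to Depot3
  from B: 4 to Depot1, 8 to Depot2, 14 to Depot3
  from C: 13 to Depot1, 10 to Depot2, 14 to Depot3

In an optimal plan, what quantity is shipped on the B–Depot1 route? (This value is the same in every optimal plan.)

30

Solving gives:
  A–Depot1: 90 × 10 = 900
  A–Depot2: 10 × 7 = 70
  A–Depot3: 20 × 11 = 220
  B–Depot1: 30 × 4 = 120
  C–Depot1: 45 × 13 = 585
Total cost = 1895.
So B→Depot1 carries 30 kL.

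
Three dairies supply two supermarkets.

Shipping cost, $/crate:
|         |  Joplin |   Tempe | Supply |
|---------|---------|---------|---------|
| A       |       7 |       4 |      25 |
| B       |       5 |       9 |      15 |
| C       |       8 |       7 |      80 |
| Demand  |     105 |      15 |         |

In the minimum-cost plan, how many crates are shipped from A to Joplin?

The minimum-cost plan:
  A to Joplin: 10 × $7 = $70
  A to Tempe: 15 × $4 = $60
  B to Joplin: 15 × $5 = $75
  C to Joplin: 80 × $8 = $640
Total cost = $845.
So A→Joplin carries 10 crates.

10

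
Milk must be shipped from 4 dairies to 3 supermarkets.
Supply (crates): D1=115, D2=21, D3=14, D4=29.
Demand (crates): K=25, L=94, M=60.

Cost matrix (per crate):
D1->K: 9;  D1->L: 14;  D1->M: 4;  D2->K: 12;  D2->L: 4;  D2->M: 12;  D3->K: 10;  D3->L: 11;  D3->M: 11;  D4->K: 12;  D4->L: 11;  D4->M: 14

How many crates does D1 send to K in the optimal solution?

25

Solving gives:
  D1 to K: 25 crates
  D1 to L: 30 crates
  D1 to M: 60 crates
  D2 to L: 21 crates
  D3 to L: 14 crates
  D4 to L: 29 crates
Total cost = 1442.
So D1→K carries 25 crates.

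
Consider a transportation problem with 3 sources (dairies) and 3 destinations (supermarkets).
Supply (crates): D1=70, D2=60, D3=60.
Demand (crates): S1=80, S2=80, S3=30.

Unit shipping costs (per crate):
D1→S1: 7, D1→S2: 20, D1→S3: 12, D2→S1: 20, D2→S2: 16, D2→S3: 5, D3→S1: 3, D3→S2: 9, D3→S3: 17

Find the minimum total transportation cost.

Optimal allocation:
  D1–S1: 70 × 7 = 490
  D2–S2: 30 × 16 = 480
  D2–S3: 30 × 5 = 150
  D3–S1: 10 × 3 = 30
  D3–S2: 50 × 9 = 450
Total = 490 + 480 + 150 + 30 + 450 = 1600.

1600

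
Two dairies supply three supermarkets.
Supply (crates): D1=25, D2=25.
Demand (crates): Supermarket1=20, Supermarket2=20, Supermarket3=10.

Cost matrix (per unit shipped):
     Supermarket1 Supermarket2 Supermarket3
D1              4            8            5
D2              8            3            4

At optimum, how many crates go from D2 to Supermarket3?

Solving gives:
  D1→Supermarket1: 20 crates
  D1→Supermarket3: 5 crates
  D2→Supermarket2: 20 crates
  D2→Supermarket3: 5 crates
Total cost = 185.
So D2→Supermarket3 carries 5 crates.

5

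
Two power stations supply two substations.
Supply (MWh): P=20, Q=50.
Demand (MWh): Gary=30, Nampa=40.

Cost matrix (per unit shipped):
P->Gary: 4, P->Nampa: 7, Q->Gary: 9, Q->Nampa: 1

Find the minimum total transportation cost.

Optimal allocation:
  P–Gary: 20 × 4 = 80
  Q–Gary: 10 × 9 = 90
  Q–Nampa: 40 × 1 = 40
Total = 80 + 90 + 40 = 210.

210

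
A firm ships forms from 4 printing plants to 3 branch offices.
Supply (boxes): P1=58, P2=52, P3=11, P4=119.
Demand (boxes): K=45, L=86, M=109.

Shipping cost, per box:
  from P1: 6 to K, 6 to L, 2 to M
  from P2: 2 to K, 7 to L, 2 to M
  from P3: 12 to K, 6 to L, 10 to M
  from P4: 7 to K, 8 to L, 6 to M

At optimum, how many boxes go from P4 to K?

Solving gives:
  P1→M: 58 × 2 = 116
  P2→K: 45 × 2 = 90
  P2→M: 7 × 2 = 14
  P3→L: 11 × 6 = 66
  P4→L: 75 × 8 = 600
  P4→M: 44 × 6 = 264
Total cost = 1150.
The route P4→K is not used.

0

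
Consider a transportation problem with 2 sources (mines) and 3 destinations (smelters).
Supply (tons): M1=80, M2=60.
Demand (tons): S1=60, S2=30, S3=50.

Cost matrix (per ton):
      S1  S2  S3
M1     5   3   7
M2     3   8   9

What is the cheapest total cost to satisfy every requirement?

An optimal shipping plan:
  M1–S2: 30 × 3 = 90
  M1–S3: 50 × 7 = 350
  M2–S1: 60 × 3 = 180
Total = 90 + 350 + 180 = 620.
(Supply check: M1 ships 80; M2 ships 60.)

620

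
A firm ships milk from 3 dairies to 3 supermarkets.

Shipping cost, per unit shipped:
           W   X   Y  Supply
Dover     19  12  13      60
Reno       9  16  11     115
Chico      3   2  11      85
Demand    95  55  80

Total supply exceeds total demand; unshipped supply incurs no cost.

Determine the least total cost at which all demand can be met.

1725

One minimum-cost allocation:
  Dover to Y: 30 × 13 = 390
  Reno to W: 65 × 9 = 585
  Reno to Y: 50 × 11 = 550
  Chico to W: 30 × 3 = 90
  Chico to X: 55 × 2 = 110
Total = 390 + 585 + 550 + 90 + 110 = 1725.
(Supply check: Dover ships 30; Reno ships 115; Chico ships 85.)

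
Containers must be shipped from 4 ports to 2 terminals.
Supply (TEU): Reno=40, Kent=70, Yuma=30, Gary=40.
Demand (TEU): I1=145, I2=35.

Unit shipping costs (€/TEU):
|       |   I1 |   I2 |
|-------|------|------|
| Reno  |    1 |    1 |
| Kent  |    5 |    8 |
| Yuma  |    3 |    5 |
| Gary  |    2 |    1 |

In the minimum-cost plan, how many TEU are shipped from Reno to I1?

40

Solving gives:
  Reno to I1: 40 × €1 = €40
  Kent to I1: 70 × €5 = €350
  Yuma to I1: 30 × €3 = €90
  Gary to I1: 5 × €2 = €10
  Gary to I2: 35 × €1 = €35
Total cost = €525.
So Reno→I1 carries 40 TEU.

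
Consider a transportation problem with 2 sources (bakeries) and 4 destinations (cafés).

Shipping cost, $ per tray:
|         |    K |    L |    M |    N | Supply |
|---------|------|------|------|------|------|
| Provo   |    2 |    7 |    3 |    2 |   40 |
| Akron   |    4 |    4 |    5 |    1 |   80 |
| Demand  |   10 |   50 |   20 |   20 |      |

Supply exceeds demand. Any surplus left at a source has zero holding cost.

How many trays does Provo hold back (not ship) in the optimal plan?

Minimum-cost shipments:
  Provo->K: 10 × $2 = $20
  Provo->M: 20 × $3 = $60
  Akron->L: 50 × $4 = $200
  Akron->N: 20 × $1 = $20
Total cost = $300.
Provo ships 30 of its 40, leaving 10.

10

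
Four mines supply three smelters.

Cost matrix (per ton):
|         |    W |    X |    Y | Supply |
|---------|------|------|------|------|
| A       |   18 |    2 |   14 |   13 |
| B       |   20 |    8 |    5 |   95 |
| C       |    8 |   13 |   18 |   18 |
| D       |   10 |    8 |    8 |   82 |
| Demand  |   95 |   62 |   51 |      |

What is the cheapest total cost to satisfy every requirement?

1587

One minimum-cost allocation:
  A->X: 13 × 2 = 26
  B->X: 44 × 8 = 352
  B->Y: 51 × 5 = 255
  C->W: 18 × 8 = 144
  D->W: 77 × 10 = 770
  D->X: 5 × 8 = 40
Total = 26 + 352 + 255 + 144 + 770 + 40 = 1587.
(Supply check: A ships 13; B ships 95; C ships 18; D ships 82.)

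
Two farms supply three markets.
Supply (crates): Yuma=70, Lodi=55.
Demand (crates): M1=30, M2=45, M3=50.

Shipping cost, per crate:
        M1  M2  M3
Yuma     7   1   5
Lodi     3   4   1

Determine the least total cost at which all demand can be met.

Optimal allocation:
  Yuma→M1: 25 crates
  Yuma→M2: 45 crates
  Lodi→M1: 5 crates
  Lodi→M3: 50 crates
Total cost = 285.
(Supply check: Yuma ships 70; Lodi ships 55.)

285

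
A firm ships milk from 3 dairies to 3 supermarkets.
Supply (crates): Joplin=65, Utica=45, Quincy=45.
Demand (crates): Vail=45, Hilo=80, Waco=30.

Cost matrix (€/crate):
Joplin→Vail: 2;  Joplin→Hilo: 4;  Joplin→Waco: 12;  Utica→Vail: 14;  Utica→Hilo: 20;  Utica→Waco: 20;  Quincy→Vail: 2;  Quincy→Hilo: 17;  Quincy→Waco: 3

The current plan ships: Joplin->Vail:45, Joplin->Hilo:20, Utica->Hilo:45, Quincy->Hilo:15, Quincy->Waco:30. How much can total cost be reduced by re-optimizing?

Current plan cost = 45·2 + 20·4 + 45·20 + 15·17 + 30·3 = €1415.
Optimal plan:
  Joplin->Hilo: 65 × €4 = €260
  Utica->Vail: 30 × €14 = €420
  Utica->Hilo: 15 × €20 = €300
  Quincy->Vail: 15 × €2 = €30
  Quincy->Waco: 30 × €3 = €90
Optimal cost = €1100.
Saving = 1415 − 1100 = €315.

315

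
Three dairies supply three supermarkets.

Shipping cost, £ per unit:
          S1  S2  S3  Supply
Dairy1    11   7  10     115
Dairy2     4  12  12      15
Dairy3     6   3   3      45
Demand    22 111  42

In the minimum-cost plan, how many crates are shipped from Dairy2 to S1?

15

The minimum-cost plan:
  Dairy1->S1: 4 × £11 = £44
  Dairy1->S2: 111 × £7 = £777
  Dairy2->S1: 15 × £4 = £60
  Dairy3->S1: 3 × £6 = £18
  Dairy3->S3: 42 × £3 = £126
Total cost = £1025.
So Dairy2→S1 carries 15 crates.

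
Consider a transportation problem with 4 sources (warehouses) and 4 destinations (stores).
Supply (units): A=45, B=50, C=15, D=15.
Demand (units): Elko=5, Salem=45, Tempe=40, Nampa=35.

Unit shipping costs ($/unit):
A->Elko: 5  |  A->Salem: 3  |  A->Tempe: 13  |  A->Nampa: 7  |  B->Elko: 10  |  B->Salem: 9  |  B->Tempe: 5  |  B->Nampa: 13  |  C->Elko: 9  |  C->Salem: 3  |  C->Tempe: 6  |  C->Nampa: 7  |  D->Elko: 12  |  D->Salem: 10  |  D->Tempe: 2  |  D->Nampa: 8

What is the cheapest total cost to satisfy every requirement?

675

Optimal allocation:
  A→Salem: 30 × $3 = $90
  A→Nampa: 15 × $7 = $105
  B→Elko: 5 × $10 = $50
  B→Tempe: 40 × $5 = $200
  B→Nampa: 5 × $13 = $65
  C→Salem: 15 × $3 = $45
  D→Nampa: 15 × $8 = $120
Total = 90 + 105 + 50 + 200 + 65 + 45 + 120 = $675.
(Supply check: A ships 45; B ships 50; C ships 15; D ships 15.)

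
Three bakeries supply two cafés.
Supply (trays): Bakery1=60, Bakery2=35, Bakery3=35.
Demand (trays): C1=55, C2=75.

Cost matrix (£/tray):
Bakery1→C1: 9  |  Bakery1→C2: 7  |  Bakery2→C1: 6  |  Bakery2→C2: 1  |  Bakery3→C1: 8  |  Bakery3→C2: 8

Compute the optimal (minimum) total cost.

One minimum-cost allocation:
  Bakery1–C1: 20 × £9 = £180
  Bakery1–C2: 40 × £7 = £280
  Bakery2–C2: 35 × £1 = £35
  Bakery3–C1: 35 × £8 = £280
Total = 180 + 280 + 35 + 280 = £775.
(Supply check: Bakery1 ships 60; Bakery2 ships 35; Bakery3 ships 35.)

775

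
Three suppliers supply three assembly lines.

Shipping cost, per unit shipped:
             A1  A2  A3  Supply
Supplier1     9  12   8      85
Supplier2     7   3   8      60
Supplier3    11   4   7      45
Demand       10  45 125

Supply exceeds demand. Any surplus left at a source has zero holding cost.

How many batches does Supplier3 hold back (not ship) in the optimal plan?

An optimal plan:
  Supplier1 to A3: 75 batches
  Supplier2 to A1: 10 batches
  Supplier2 to A2: 45 batches
  Supplier2 to A3: 5 batches
  Supplier3 to A3: 45 batches
Total cost = 1160.
Supplier3 ships 45 of its 45, leaving 0.

0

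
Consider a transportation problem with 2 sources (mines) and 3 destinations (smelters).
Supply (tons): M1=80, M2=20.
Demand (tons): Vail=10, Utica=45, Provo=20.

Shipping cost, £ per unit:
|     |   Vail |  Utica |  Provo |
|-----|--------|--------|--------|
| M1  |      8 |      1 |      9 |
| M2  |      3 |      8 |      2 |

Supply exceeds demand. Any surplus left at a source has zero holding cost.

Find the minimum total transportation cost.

An optimal shipping plan:
  M1->Vail: 10 × £8 = £80
  M1->Utica: 45 × £1 = £45
  M2->Provo: 20 × £2 = £40
Total = 80 + 45 + 40 = £165.
(Supply check: M1 ships 55; M2 ships 20.)

165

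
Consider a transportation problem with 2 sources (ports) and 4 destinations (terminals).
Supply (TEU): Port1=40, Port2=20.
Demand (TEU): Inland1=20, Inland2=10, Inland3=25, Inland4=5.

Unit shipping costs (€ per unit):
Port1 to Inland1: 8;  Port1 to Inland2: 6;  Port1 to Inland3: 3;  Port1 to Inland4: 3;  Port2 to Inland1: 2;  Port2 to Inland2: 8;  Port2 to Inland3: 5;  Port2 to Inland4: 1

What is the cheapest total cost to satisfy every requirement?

190

One minimum-cost allocation:
  Port1–Inland2: 10 × €6 = €60
  Port1–Inland3: 25 × €3 = €75
  Port1–Inland4: 5 × €3 = €15
  Port2–Inland1: 20 × €2 = €40
Total = 60 + 75 + 15 + 40 = €190.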